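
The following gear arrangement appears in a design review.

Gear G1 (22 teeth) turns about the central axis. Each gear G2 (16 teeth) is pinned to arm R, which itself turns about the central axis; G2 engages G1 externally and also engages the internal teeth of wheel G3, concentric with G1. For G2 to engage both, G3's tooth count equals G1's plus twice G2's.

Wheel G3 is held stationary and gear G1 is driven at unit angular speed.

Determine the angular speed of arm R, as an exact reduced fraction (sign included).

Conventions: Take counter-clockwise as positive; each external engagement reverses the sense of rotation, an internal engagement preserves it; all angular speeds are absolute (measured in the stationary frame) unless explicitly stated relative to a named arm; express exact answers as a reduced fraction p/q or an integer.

11/38

class = planetary set [G3 = 22+2·16 = 54; Willis about the carrier]
ring teeth: 22 + 2·16 = 54
22(ω_sun−ω_arm) = −54(ω_ring−ω_arm),  ω_ring = 0, ω_sun = 1
22(1−ω_arm) = −54(0−ω_arm)  ⇒  76·ω_arm = 22  ⇒  ω_arm = 11/38
exact speed ratio = 11/38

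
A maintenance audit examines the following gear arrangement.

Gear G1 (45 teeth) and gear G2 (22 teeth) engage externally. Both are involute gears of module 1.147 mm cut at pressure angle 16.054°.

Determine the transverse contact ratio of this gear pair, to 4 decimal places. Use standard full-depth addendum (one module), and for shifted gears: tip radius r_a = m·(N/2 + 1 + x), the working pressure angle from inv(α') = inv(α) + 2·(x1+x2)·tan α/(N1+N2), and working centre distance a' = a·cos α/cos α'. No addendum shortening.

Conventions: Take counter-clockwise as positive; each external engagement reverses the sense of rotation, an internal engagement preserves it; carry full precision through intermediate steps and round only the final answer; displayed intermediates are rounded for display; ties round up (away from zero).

topology: single-mesh involute geometry — m = 1.147, 45T/22T pair
base radii: r_b1 = 24.801046, r_b2 = 12.124956
tip radii: r_a1 = 26.954500, r_a2 = 13.764000
no profile shift: α' = α, a' = a
action lengths: √(r_a1²−r_b1²) = 10.557139, √(r_a2²−r_b2²) = 6.514073
base pitch p_b = π·m·cos α = 3.462879
CR = (10.557139 + 6.514073 − 38.424500·sin 16.05400°)/3.462879 = 1.861219
contact ratio ≈ 1.8612

1.8612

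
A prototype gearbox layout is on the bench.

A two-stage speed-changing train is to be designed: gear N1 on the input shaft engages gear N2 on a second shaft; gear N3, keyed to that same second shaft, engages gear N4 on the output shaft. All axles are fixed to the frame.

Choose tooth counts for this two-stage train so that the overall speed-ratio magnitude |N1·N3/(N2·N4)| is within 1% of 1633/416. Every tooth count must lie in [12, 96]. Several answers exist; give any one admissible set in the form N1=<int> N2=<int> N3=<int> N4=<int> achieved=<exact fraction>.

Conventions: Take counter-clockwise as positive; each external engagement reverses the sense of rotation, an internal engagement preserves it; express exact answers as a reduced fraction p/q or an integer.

2-stage fixed-axis compound train for ratio 1633/416
target = 1633/416 in lowest terms: an exact hit needs N1·N3 = k·1633 and N2·N4 = k·416 for one integer k, every count in [12, 96]; additionally prefer no 1:1 stage (N1 ≠ N2, N3 ≠ N4)
k = 1: N1·N3 = 1633 = 23·71, N2·N4 = 416 = 13·32
achieved = 23·71/(13·32) = 1633/416; |achieved − target| = 0 ≤ 1633/41600 ✓

N1=23 N2=13 N3=71 N4=32 achieved=1633/416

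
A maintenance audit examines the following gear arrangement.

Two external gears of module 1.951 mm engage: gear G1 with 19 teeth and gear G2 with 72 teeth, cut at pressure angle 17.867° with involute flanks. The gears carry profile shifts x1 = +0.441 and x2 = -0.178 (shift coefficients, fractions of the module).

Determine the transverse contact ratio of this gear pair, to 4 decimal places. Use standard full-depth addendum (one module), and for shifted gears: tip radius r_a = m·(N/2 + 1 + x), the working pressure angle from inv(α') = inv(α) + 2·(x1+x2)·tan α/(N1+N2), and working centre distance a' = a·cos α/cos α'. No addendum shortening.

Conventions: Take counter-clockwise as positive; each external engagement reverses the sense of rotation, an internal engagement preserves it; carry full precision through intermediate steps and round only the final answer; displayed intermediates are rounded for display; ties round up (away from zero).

1.6295

topology: single-mesh involute geometry — m = 1.951, 19T/72T pair
base radii: r_b1 = 17.640605, r_b2 = 66.848607
tip radii: r_a1 = 21.345891, r_a2 = 71.839722
inv(α') = inv(17.867°) + 2·(+0.441-0.178)·tan α/(19+72) = 0.01238058  ⇒  α' = 18.83686°
a' = a·cos α / cos α' = 88.7705·cos 17.867°/cos 18.83686° = 89.270377
action lengths: √(r_a1²−r_b1²) = 12.018990, √(r_a2²−r_b2²) = 26.309873
base pitch p_b = π·m·cos α = 5.833641
CR = (12.018990 + 26.309873 − 89.270377·sin 18.83686°)/5.833641 = 1.629467
contact ratio ≈ 1.6295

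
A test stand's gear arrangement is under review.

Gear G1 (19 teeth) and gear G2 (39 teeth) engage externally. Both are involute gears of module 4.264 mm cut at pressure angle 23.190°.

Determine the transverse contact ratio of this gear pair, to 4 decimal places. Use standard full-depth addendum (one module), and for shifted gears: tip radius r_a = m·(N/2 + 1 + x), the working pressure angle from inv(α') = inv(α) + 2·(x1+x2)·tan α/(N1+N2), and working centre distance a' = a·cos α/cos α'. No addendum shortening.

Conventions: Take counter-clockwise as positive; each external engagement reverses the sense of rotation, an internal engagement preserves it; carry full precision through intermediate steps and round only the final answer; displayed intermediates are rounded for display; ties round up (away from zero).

recognized (one external pair, fixed centres): single-mesh tooth geometry, m = 4.264, N1 = 19, N2 = 39
base radii: r_b1 = 37.235119, r_b2 = 76.429981
tip radii: r_a1 = 44.772000, r_a2 = 87.412000
no profile shift: α' = α, a' = a
action lengths: √(r_a1²−r_b1²) = 24.861173, √(r_a2²−r_b2²) = 42.418342
base pitch p_b = π·m·cos α = 12.313429
CR = (24.861173 + 42.418342 − 123.656000·sin 23.19000°)/12.313429 = 1.509415
contact ratio ≈ 1.5094

1.5094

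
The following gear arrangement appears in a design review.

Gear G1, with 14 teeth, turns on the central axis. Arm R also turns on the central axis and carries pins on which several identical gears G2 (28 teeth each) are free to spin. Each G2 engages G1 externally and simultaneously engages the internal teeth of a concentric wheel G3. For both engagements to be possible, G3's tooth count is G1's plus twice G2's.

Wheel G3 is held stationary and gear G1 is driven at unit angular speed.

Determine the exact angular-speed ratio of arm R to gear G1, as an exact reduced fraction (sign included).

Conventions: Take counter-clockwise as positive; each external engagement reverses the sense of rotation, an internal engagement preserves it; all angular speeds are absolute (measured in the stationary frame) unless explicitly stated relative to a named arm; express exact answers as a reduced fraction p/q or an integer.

1/6

recognized (axles ride arm R): planetary set, 14/28/70 teeth
ring teeth: 14 + 2·28 = 70
14(ω_sun−ω_arm) = −70(ω_ring−ω_arm),  ω_ring = 0, ω_sun = 1
14(1−ω_arm) = −70(0−ω_arm)  ⇒  84·ω_arm = 14  ⇒  ω_arm = 1/6
ω_out/ω_in = 1/6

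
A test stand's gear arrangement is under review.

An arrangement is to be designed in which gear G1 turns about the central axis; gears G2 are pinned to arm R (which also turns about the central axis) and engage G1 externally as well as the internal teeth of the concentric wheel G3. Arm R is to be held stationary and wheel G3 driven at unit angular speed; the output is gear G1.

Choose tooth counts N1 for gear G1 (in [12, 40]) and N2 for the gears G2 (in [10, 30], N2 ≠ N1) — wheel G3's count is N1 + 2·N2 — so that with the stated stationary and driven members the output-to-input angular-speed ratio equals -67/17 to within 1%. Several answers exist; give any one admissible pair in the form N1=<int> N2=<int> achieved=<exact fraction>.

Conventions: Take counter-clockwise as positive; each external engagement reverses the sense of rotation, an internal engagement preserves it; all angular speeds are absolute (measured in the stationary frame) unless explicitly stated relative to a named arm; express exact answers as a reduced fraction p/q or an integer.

design class (target -67/17): planetary set
Willis with ω_arm = 0: ω_sun/ω_ring = −N3/N1; set equal to -67/17  ⇒  N3/N1 = −(-67/17) = 67/17
N3 = N1 + 2·N2  ⇒  N2/N1 = (N3/N1 − 1)/2 = (67/17 − 1)/2 = 25/17
smallest multiple with N1 ≥ 12 and N2 ≥ 10: k = 1  ⇒  N1 = 1·17 = 17, N2 = 1·25 = 25 (N1 ≤ 40, N2 ≤ 30, N2 ≠ N1 ✓), N3 = 17 + 2·25 = 67
check: −N3/N1 with N1 = 17, N3 = 67 gives -67/17; |achieved − target| = 0 ≤ 67/1700 ✓

N1=17 N2=25 achieved=-67/17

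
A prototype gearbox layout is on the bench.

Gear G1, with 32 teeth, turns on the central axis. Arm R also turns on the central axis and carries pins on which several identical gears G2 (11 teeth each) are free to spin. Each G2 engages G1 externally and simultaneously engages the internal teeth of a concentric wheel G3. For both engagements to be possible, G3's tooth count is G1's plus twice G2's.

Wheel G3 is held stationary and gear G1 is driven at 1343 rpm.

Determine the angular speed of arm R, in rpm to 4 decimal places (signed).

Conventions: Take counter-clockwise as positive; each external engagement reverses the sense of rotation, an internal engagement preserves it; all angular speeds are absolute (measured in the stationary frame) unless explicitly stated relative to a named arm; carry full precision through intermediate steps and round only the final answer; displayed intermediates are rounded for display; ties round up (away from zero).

+499.7209 rpm

topology: planetary set — G1 32T / G2 11T / G3 54T, arm = carrier (Willis)
normalise by the input: solve with ω_sun = 1, then scale by 1343 rpm
ring teeth: 32 + 2·11 = 54
32(ω_sun−ω_arm) = −54(ω_ring−ω_arm),  ω_ring = 0, ω_sun = 1
32(1−ω_arm) = −54(0−ω_arm)  ⇒  86·ω_arm = 32  ⇒  ω_arm = 16/43
scale: ω_arm = 16/43 × 1343 rpm = +499.7209 rpm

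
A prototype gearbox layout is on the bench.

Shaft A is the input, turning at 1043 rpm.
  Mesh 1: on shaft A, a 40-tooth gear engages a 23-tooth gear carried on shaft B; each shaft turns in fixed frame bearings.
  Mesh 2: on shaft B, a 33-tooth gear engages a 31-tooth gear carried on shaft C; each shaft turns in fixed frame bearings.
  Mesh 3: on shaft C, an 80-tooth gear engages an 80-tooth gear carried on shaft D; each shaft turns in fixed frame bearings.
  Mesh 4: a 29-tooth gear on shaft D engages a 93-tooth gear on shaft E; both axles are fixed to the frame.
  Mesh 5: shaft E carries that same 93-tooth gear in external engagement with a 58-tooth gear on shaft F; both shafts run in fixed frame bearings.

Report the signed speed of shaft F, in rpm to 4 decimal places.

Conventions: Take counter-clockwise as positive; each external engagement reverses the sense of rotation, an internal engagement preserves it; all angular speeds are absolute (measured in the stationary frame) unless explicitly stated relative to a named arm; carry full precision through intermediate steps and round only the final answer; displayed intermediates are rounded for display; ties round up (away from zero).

-965.4698 rpm

recognized (6 fixed axles, 5 meshes): fixed-axis compound train
mesh 1 [40T→23T]: ω = 1043.0000×40/23 = 1813.9130 rpm, sense flips to −
mesh 2 [33T→31T]: ω = 1813.9130×33/31 = 1930.9397 rpm, sense flips to +
mesh 3 [80T→80T]: ω = 1930.9397×80/80 = 1930.9397 rpm, sense flips to −
mesh 4 [29T→93T]: ω = 1930.9397×29/93 = 602.1210 rpm, sense flips to +
mesh 5 [93T→58T]: ω = 602.1210×93/58 = 965.4698 rpm, sense flips to −
signed output speed = -965.4698 rpm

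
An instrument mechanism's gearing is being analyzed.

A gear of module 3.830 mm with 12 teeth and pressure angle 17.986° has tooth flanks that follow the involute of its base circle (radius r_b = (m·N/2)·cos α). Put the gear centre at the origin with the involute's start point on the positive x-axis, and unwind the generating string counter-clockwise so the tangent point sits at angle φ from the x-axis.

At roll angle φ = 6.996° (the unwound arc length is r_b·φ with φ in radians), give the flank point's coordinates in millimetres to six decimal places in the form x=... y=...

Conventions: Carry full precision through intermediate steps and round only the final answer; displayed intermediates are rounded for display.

topology: single-mesh involute geometry — m = 3.830, N = 12
pitch radius r_p = m·N/2 = 3.830·12/2 = 22.980000
base radius r_b = r_p·cos α = 22.980000·cos 17.986° = 21.857013
roll angle φ = 6.996° = 0.12210323 rad
x = r_b·(cos φ + φ·sin φ) = 22.019342
y = r_b·(sin φ − φ·cos φ) = 0.013244

x=22.019342 y=0.013244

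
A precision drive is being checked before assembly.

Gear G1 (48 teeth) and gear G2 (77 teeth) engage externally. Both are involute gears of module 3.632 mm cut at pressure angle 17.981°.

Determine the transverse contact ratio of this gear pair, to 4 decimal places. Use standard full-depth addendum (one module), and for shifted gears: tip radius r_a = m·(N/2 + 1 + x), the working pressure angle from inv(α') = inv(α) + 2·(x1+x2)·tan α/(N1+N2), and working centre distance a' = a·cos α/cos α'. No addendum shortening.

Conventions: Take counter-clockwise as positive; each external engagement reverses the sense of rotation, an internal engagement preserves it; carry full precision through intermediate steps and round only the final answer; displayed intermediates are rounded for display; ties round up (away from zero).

1.9096

topology: single-mesh involute geometry — m = 3.632, 48T/77T pair
base radii: r_b1 = 82.910622, r_b2 = 133.002457
tip radii: r_a1 = 90.800000, r_a2 = 143.464000
no profile shift: α' = α, a' = a
action lengths: √(r_a1²−r_b1²) = 37.019842, √(r_a2²−r_b2²) = 53.779790
base pitch p_b = π·m·cos α = 10.852975
CR = (37.019842 + 53.779790 − 227.000000·sin 17.98100°)/10.852975 = 1.909557
contact ratio ≈ 1.9096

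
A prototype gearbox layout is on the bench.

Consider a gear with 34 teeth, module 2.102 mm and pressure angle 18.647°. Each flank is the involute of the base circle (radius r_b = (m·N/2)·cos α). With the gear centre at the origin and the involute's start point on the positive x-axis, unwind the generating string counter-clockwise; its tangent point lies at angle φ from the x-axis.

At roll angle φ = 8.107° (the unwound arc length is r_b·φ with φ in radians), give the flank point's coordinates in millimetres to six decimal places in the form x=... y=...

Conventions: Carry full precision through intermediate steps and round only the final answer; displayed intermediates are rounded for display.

topology: single-mesh involute geometry — m = 2.102, N = 34
pitch radius r_p = m·N/2 = 2.102·34/2 = 35.734000
base radius r_b = r_p·cos α = 35.734000·cos 18.647° = 33.858195
roll angle φ = 8.107° = 0.14149384 rad
x = r_b·(cos φ + φ·sin φ) = 34.195430
y = r_b·(sin φ − φ·cos φ) = 0.031907

x=34.195430 y=0.031907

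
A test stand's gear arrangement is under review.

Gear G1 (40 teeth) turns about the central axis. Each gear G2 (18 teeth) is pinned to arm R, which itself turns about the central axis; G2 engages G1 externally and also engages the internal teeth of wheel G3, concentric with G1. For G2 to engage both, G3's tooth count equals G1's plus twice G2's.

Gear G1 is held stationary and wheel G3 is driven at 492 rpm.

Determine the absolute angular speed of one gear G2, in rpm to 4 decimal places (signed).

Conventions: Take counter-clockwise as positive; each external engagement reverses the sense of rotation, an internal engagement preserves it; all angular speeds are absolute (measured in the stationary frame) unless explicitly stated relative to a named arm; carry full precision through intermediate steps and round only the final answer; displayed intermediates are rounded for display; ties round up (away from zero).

+1038.6667 rpm

planetary set (40T centre, 18T on arm, 76T internal) — Willis relation
normalise by the input: solve with ω_ring = 1, then scale by 492 rpm
ring teeth: 40 + 2·18 = 76
40(ω_sun−ω_arm) = −76(ω_ring−ω_arm),  ω_sun = 0, ω_ring = 1
40(0−ω_arm) = −76(1−ω_arm)  ⇒  116·ω_arm = 76  ⇒  ω_arm = 19/29
sun–planet mesh: 40·(0−19/29) = −18·(ω_p−ω_arm)  ⇒  ω_p−ω_arm = 380/261
ω_p = 19/29 + 380/261 = 19/9
scale: ω_p = 19/9 × 492 rpm = +1038.6667 rpm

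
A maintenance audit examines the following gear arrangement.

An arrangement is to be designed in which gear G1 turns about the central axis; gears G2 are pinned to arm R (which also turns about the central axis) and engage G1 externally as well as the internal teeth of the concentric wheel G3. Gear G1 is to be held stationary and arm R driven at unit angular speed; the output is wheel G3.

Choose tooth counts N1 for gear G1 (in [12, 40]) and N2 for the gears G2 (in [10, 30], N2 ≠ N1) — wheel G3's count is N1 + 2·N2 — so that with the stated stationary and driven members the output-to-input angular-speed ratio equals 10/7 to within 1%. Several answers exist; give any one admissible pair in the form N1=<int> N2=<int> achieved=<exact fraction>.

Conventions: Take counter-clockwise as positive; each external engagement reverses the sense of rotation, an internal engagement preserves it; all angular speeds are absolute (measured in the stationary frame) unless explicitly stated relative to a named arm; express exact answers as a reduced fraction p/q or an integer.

topology: planetary set — design target 10/7, arm = carrier (Willis)
Willis with ω_sun = 0: ω_ring/ω_arm = (N1+N3)/N3; set equal to 10/7  ⇒  N3/N1 = 1/(10/7 − 1) = 7/3
N3 = N1 + 2·N2  ⇒  N2/N1 = (N3/N1 − 1)/2 = (7/3 − 1)/2 = 2/3
smallest multiple with N1 ≥ 12 and N2 ≥ 10: k = 5  ⇒  N1 = 5·3 = 15, N2 = 5·2 = 10 (N1 ≤ 40, N2 ≤ 30, N2 ≠ N1 ✓), N3 = 15 + 2·10 = 35
check: (N1+N3)/N3 with N1 = 15, N3 = 35 gives 10/7; |achieved − target| = 0 ≤ 1/70 ✓

N1=15 N2=10 achieved=10/7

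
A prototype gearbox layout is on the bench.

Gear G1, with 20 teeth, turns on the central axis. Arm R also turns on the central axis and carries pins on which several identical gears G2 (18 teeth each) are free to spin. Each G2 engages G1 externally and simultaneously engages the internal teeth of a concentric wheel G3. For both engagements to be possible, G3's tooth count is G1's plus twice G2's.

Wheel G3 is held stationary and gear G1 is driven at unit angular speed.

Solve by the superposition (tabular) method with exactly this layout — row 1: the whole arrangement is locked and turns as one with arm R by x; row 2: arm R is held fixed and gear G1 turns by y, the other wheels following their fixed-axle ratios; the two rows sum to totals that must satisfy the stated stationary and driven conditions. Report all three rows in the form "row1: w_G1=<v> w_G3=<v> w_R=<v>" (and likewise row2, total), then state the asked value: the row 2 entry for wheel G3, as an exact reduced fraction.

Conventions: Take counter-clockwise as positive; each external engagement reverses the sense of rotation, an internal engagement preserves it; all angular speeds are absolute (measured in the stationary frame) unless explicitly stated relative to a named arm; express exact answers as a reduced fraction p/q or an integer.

recognized (axles ride arm R): planetary set, 20/18/56 teeth
row 1: whole set turns with the arm by x
superposition row 2 [arm held]: sun y, ring −(20/56)·y, arm 0
boundary: total ω_ring = x − (20/56)·y = 0 and total ω_sun = x + y = 1  ⇒  y = 14/19, x = 5/19
row 2 ring = −(20/56)·14/19 = -5/19
totals (row 1 + row 2): sun 5/19 + 14/19 = 1, ring 5/19 + (-5/19) = 0, arm 5/19 + 0 = 5/19
asked cell (row2, ring) = -5/19

row1: w_G1=5/19 w_G3=5/19 w_R=5/19
row2: w_G1=14/19 w_G3=-5/19 w_R=0
total: w_G1=1 w_G3=0 w_R=5/19
asked value: -5/19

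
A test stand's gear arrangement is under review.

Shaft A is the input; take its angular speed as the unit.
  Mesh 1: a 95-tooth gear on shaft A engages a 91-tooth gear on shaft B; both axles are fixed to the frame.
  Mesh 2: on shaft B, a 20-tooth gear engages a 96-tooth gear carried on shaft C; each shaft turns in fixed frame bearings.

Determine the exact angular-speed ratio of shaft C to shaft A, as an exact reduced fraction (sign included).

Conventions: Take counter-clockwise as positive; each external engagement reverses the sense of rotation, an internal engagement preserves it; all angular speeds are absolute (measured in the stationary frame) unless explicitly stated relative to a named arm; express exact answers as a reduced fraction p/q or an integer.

475/2184

class = fixed-axis compound train [2 meshes; 2 ratios multiply, 2 sense flips]
mesh 1 [95T→91T]: running ratio 95/91, sense −
mesh 2 [20T→96T]: running ratio 475/2184, sense +
ω_out/ω_in = 475/2184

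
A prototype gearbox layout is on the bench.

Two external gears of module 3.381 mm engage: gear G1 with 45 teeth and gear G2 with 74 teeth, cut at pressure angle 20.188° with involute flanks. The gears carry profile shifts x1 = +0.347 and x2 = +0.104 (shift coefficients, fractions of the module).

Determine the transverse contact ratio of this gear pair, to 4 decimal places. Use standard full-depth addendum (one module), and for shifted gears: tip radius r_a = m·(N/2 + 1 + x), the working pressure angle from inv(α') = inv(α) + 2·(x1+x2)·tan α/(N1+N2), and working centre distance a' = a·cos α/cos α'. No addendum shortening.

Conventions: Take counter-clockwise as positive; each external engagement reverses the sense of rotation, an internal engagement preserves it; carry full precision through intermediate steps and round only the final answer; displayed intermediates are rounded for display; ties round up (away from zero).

1.6914

class = single-mesh tooth geometry [involute pair 45T × 74T, m = 3.381]
base radii: r_b1 = 71.399010, r_b2 = 117.411706
tip radii: r_a1 = 80.626707, r_a2 = 128.829624
inv(α') = inv(20.188°) + 2·(+0.347+0.104)·tan α/(45+74) = 0.01813055  ⇒  α' = 21.30074°
a' = a·cos α / cos α' = 201.1695·cos 20.188°/cos 21.30074° = 202.654771
action lengths: √(r_a1²−r_b1²) = 37.454602, √(r_a2²−r_b2²) = 53.024177
base pitch p_b = π·m·cos α = 9.969183
CR = (37.454602 + 53.024177 − 202.654771·sin 21.30074°)/9.969183 = 1.691386
contact ratio ≈ 1.6914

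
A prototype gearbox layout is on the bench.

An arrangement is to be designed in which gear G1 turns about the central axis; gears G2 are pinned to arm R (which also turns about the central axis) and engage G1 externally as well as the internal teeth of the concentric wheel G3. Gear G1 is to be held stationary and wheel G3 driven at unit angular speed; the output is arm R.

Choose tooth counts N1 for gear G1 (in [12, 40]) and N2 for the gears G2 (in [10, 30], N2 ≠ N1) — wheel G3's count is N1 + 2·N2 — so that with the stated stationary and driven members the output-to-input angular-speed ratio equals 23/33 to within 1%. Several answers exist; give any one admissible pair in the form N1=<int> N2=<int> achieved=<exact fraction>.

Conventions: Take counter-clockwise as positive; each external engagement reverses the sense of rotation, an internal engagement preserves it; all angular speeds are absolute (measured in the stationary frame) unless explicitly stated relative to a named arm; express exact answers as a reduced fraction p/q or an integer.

design class (target 23/33): planetary set
Willis with ω_sun = 0: ω_arm/ω_ring = N3/(N1+N3); set equal to 23/33  ⇒  N3/N1 = (23/33)/(1 − 23/33) = 23/10
N3 = N1 + 2·N2  ⇒  N2/N1 = (N3/N1 − 1)/2 = (23/10 − 1)/2 = 13/20
smallest multiple with N1 ≥ 12 and N2 ≥ 10: k = 1  ⇒  N1 = 1·20 = 20, N2 = 1·13 = 13 (N1 ≤ 40, N2 ≤ 30, N2 ≠ N1 ✓), N3 = 20 + 2·13 = 46
check: N3/(N1+N3) with N1 = 20, N3 = 46 gives 23/33; |achieved − target| = 0 ≤ 23/3300 ✓

N1=20 N2=13 achieved=23/33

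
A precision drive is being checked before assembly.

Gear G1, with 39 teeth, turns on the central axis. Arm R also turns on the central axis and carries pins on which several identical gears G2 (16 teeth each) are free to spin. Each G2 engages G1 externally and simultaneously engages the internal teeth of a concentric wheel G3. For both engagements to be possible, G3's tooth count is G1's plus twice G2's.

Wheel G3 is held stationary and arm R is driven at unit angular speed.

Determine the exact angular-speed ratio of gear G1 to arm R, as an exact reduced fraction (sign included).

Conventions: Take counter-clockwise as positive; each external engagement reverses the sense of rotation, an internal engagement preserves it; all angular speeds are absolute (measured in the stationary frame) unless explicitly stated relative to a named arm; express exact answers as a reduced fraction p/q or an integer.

110/39

class = planetary set [G3 = 39+2·16 = 71; Willis about the carrier]
ring teeth: 39 + 2·16 = 71
39(ω_sun−ω_arm) = −71(ω_ring−ω_arm),  ω_ring = 0, ω_arm = 1
ω_sun = 1 − (71/39)(0−1) = 110/39
ω_out/ω_in = 110/39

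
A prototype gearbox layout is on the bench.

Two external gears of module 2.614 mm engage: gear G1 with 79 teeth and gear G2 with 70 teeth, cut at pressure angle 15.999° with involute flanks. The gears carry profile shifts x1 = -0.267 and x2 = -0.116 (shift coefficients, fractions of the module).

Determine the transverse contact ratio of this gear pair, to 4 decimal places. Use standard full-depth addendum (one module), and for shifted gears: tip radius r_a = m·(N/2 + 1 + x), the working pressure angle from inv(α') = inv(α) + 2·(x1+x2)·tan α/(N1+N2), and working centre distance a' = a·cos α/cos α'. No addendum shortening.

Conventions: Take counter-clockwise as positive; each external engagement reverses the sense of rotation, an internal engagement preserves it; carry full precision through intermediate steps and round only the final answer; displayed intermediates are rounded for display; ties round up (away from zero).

2.2304

single-mesh involute tooth geometry (79T engaging 70T at module 2.614)
base radii: r_b1 = 99.253651, r_b2 = 87.946273
tip radii: r_a1 = 105.169062, r_a2 = 93.800776
inv(α') = inv(15.999°) + 2·(-0.267-0.116)·tan α/(79+70) = 0.00601723  ⇒  α' = 14.89341°
a' = a·cos α / cos α' = 194.7430·cos 15.999°/cos 14.89341° = 193.707396
action lengths: √(r_a1²−r_b1²) = 34.774192, √(r_a2²−r_b2²) = 32.619606
base pitch p_b = π·m·cos α = 7.894039
CR = (34.774192 + 32.619606 − 193.707396·sin 14.89341°)/7.894039 = 2.230393
contact ratio ≈ 2.2304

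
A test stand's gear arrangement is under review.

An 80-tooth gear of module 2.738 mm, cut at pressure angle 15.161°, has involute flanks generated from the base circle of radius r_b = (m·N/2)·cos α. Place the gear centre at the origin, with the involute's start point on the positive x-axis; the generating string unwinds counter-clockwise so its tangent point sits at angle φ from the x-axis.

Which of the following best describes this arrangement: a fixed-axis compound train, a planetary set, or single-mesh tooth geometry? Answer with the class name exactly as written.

class = single-mesh tooth geometry [base-circle involute, m = 2.738, 80T]
classification: single-mesh tooth geometry

single-mesh tooth geometry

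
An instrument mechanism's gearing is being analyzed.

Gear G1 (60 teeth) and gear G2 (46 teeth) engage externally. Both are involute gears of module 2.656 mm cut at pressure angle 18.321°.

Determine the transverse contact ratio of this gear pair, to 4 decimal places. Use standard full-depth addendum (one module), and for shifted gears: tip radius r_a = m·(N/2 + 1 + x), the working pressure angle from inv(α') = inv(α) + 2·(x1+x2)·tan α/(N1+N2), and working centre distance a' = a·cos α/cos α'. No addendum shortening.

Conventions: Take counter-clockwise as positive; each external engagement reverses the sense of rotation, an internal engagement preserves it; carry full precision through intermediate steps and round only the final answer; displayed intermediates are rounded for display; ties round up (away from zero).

1.8603

class = single-mesh tooth geometry [involute pair 60T × 46T, m = 2.656]
base radii: r_b1 = 75.641047, r_b2 = 57.991469
tip radii: r_a1 = 82.336000, r_a2 = 63.744000
no profile shift: α' = α, a' = a
action lengths: √(r_a1²−r_b1²) = 32.521514, √(r_a2²−r_b2²) = 26.462937
base pitch p_b = π·m·cos α = 7.921112
CR = (32.521514 + 26.462937 − 140.768000·sin 18.32100°)/7.921112 = 1.860266
contact ratio ≈ 1.8603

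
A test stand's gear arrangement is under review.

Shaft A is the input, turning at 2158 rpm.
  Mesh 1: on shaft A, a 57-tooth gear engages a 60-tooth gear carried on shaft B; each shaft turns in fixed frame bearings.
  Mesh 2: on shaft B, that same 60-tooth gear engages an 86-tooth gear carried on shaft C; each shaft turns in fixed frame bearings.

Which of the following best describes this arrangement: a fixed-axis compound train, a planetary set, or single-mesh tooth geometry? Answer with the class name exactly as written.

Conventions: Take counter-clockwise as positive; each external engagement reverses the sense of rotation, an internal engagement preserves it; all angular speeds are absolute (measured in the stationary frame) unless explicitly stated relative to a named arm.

class = fixed-axis compound train [2 meshes; 2 ratios multiply, 2 sense flips]
classification: fixed-axis compound train

fixed-axis compound train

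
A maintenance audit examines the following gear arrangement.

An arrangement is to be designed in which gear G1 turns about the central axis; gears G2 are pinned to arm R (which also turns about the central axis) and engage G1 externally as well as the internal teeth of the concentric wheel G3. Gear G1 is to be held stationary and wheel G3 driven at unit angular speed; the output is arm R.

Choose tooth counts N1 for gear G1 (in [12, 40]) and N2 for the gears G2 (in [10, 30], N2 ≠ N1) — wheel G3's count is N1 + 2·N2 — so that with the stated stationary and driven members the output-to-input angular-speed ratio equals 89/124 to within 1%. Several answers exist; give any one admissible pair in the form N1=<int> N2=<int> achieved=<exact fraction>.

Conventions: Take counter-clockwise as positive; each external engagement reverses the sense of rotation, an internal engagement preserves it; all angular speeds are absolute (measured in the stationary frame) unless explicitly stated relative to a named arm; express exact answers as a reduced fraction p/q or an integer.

class = planetary set [ratio 89/124 wanted; Willis about the carrier]
Willis with ω_sun = 0: ω_arm/ω_ring = N3/(N1+N3); set equal to 89/124  ⇒  N3/N1 = (89/124)/(1 − 89/124) = 89/35
N3 = N1 + 2·N2  ⇒  N2/N1 = (N3/N1 − 1)/2 = (89/35 − 1)/2 = 27/35
smallest multiple with N1 ≥ 12 and N2 ≥ 10: k = 1  ⇒  N1 = 1·35 = 35, N2 = 1·27 = 27 (N1 ≤ 40, N2 ≤ 30, N2 ≠ N1 ✓), N3 = 35 + 2·27 = 89
check: N3/(N1+N3) with N1 = 35, N3 = 89 gives 89/124; |achieved − target| = 0 ≤ 89/12400 ✓

N1=35 N2=27 achieved=89/124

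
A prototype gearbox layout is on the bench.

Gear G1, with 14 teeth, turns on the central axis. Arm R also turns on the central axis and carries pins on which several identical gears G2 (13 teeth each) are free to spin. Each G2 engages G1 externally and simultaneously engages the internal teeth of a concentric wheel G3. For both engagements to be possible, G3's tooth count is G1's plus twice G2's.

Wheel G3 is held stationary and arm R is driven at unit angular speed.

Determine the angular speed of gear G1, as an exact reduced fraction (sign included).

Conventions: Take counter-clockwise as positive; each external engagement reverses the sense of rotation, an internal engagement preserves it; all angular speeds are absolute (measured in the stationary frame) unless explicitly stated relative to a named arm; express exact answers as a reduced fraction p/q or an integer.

planetary set (14T centre, 13T on arm, 40T internal) — Willis relation
ring teeth: 14 + 2·13 = 40
14(ω_sun−ω_arm) = −40(ω_ring−ω_arm),  ω_ring = 0, ω_arm = 1
ω_sun = 1 − (40/14)(0−1) = 27/7
exact speed ratio = 27/7

27/7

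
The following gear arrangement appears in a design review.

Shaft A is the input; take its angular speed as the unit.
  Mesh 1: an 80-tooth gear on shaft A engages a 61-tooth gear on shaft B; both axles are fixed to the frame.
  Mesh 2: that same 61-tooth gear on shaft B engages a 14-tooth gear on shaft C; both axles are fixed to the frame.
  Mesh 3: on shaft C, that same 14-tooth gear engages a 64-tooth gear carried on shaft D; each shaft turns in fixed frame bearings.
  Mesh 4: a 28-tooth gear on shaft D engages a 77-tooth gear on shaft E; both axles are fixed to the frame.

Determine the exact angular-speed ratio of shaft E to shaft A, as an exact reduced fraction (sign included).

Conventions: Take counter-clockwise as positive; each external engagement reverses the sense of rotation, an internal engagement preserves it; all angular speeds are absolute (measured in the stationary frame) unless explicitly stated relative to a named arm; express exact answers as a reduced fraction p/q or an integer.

5/11

class = fixed-axis compound train [4 meshes; 4 ratios multiply, 4 sense flips]
mesh 1 [80T→61T]: running ratio 80/61, sense −
mesh 2 [61T→14T]: running ratio 40/7, sense +
mesh 3 [14T→64T]: running ratio 5/4, sense −
mesh 4 [28T→77T]: running ratio 5/11, sense +
ω_out/ω_in = 5/11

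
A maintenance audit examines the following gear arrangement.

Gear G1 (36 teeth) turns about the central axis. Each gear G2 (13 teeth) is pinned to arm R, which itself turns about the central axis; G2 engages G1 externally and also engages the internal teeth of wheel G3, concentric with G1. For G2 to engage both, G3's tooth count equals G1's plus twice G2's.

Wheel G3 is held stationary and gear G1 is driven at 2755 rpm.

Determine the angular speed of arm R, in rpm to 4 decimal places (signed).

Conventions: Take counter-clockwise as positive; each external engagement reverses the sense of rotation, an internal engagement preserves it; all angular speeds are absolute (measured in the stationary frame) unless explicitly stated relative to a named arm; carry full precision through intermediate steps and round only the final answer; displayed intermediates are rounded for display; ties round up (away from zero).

recognized (axles ride arm R): planetary set, 36/13/62 teeth
normalise by the input: solve with ω_sun = 1, then scale by 2755 rpm
ring teeth: 36 + 2·13 = 62
36(ω_sun−ω_arm) = −62(ω_ring−ω_arm),  ω_ring = 0, ω_sun = 1
36(1−ω_arm) = −62(0−ω_arm)  ⇒  98·ω_arm = 36  ⇒  ω_arm = 18/49
scale: ω_arm = 18/49 × 2755 rpm = +1012.0408 rpm

+1012.0408 rpm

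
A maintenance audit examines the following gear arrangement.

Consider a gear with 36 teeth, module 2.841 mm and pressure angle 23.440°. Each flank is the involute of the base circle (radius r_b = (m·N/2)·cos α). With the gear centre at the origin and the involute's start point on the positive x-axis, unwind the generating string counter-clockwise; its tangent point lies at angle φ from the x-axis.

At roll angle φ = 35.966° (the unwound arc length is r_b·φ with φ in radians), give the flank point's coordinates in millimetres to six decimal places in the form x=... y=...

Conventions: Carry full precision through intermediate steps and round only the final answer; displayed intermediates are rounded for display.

x=55.270832 y=3.718056

recognized (one wheel, involute flank): single-mesh tooth geometry, m = 2.841, N = 36
pitch radius r_p = m·N/2 = 2.841·36/2 = 51.138000
base radius r_b = r_p·cos α = 51.138000·cos 23.440° = 46.917946
roll angle φ = 35.966° = 0.62772512 rad
x = r_b·(cos φ + φ·sin φ) = 55.270832
y = r_b·(sin φ − φ·cos φ) = 3.718056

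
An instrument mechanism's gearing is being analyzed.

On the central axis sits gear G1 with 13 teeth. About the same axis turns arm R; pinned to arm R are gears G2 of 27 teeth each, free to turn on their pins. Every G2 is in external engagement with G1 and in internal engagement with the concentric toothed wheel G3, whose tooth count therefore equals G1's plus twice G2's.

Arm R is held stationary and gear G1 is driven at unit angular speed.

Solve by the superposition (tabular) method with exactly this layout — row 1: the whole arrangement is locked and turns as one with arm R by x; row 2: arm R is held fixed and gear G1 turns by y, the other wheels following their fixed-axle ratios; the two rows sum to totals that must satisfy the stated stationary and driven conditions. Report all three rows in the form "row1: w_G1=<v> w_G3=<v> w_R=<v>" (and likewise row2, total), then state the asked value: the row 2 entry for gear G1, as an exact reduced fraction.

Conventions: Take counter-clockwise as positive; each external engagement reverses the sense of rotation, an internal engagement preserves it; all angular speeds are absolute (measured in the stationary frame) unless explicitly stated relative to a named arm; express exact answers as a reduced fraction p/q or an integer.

topology: planetary set — G1 13T / G2 27T / G3 67T, arm = carrier (Willis)
superposition row 1 [locked train]: every member turns x
row 2: sun turns y, ring = −(13/67)·y, arm 0
boundary: total ω_arm = x = 0 and total ω_sun = x + y = 1  ⇒  y = 1, x = 0
row 2 ring = −(13/67)·1 = -13/67
totals (row 1 + row 2): sun 0 + 1 = 1, ring 0 + (-13/67) = -13/67, arm 0 + 0 = 0
asked cell (row2, sun) = 1

row1: w_G1=0 w_G3=0 w_R=0
row2: w_G1=1 w_G3=-13/67 w_R=0
total: w_G1=1 w_G3=-13/67 w_R=0
asked value: 1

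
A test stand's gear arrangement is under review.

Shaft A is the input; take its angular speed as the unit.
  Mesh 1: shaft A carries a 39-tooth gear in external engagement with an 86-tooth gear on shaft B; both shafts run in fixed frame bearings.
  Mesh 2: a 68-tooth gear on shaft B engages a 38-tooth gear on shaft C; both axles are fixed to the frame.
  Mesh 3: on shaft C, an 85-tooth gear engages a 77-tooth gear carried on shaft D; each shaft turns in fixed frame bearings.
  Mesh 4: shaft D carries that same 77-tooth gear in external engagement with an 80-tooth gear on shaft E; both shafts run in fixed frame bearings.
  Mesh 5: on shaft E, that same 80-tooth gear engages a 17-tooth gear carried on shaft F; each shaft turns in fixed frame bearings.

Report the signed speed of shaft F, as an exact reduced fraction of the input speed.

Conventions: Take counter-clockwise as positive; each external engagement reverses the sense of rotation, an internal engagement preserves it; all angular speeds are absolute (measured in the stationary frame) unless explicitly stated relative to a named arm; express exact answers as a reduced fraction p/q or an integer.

5-mesh fixed-axis compound train (all bearings frame-fixed)
mesh 1 [39T→86T]: |ω|/ω_in = 1×39/86 = 39/86, sense flips to −
mesh 2 [68T→38T]: |ω|/ω_in = (39/86)×68/38 = 663/817, sense flips to +
mesh 3 [85T→77T]: |ω|/ω_in = (663/817)×85/77 = 56355/62909, sense flips to −
mesh 4 [77T→80T]: |ω|/ω_in = (56355/62909)×77/80 = 11271/13072, sense flips to +
mesh 5 [80T→17T]: |ω|/ω_in = (11271/13072)×80/17 = 3315/817, sense flips to −
signed output speed (× input speed) = -3315/817

-3315/817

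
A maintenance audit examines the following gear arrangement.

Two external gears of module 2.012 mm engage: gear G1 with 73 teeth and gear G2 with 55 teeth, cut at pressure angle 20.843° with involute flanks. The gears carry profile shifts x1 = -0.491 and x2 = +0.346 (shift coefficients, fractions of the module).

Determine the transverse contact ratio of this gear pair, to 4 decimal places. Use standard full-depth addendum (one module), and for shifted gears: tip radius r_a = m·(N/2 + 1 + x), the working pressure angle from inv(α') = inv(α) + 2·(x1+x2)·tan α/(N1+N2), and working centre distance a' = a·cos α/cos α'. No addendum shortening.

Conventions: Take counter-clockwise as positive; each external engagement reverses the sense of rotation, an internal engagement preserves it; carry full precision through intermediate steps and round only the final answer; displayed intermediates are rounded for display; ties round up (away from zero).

1.7359

class = single-mesh tooth geometry [involute pair 73T × 55T, m = 2.012]
base radii: r_b1 = 68.632137, r_b2 = 51.709144
tip radii: r_a1 = 74.462108, r_a2 = 58.038152
inv(α') = inv(20.843°) + 2·(-0.491+0.346)·tan α/(73+55) = 0.01608184  ⇒  α' = 20.49576°
a' = a·cos α / cos α' = 128.7680·cos 20.843°/cos 20.49576° = 128.473926
action lengths: √(r_a1²−r_b1²) = 28.883131, √(r_a2²−r_b2²) = 26.355103
base pitch p_b = π·m·cos α = 5.907239
CR = (28.883131 + 26.355103 − 128.473926·sin 20.49576°)/5.907239 = 1.735941
contact ratio ≈ 1.7359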